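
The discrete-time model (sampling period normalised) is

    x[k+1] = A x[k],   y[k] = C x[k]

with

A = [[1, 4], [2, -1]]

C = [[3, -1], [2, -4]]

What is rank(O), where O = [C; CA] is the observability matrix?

2

CA = [[1, 13], [-6, 12]]
Observability matrix O = [C; CA] = [[3, -1], [2, -4], [1, 13], [-6, 12]]
Take the 2×2 submatrix of O formed by rows 1, 2: [[3, -1], [2, -4]]. Its determinant is 3·(-4) - (-1)·2 = -12 - (-2) = -10 ≠ 0.
So rank(O) ≥ 2; since O has 2 columns, rank(O) = 2.
rank(O) = 2 = n, so the pair (A, C) is completely observable.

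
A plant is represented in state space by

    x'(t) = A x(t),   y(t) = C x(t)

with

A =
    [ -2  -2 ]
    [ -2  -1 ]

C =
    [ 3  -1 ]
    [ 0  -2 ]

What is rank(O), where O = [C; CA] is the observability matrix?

2

CA = [[-4, -5], [4, 2]]
Observability matrix O = [C; CA] = [[3, -1], [0, -2], [-4, -5], [4, 2]]
Take the 2×2 submatrix of O formed by rows 1, 2: [[3, -1], [0, -2]]. Its determinant is 3·(-2) - (-1)·0 = -6 - 0 = -6 ≠ 0.
So rank(O) ≥ 2; since O has 2 columns, rank(O) = 2.
rank(O) = 2 = n, so the pair (A, C) is completely observable.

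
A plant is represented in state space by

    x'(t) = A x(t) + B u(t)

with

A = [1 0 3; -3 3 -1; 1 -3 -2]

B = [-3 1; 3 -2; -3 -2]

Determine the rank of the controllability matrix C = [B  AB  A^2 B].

AB = [[-12, -5], [21, -7], [-6, 11]]
A^2B = [[-30, 28], [105, -17], [-63, -6]]
Controllability matrix C = [B  AB  A^2B] = [[-3, 1, -12, -5, -30, 28], [3, -2, 21, -7, 105, -17], [-3, -2, -6, 11, -63, -6]]
Take the 3×3 submatrix of C formed by columns 1, 2, 3: [[-3, 1, -12], [3, -2, 21], [-3, -2, -6]]. Its determinant is (-3)·((-2)·(-6) - 21·(-2)) - 1·(3·(-6) - 21·(-3)) + (-12)·(3·(-2) - (-2)·(-3)) = (-3)·54 - 1·45 + (-12)·(-12) = -63 ≠ 0.
So rank(C) ≥ 3; since C has 3 rows, rank(C) = 3.
rank(C) = 3 = n, so the pair (A, B) is completely controllable.

3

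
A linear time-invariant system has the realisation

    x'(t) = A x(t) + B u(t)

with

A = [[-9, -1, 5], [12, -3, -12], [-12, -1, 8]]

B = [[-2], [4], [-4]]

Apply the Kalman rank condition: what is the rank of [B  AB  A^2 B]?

AB = [[-6], [12], [-12]]
A^2B = [[-18], [36], [-36]]
Controllability matrix C = [B  AB  A^2B] = [[-2, -6, -18], [4, 12, 36], [-4, -12, -36]]
Every column of C is a scalar multiple of column 1 = [-2, 4, -4] (multipliers 1, 3, 9), so the columns span a one-dimensional space.
C ≠ 0, hence rank(C) = 1.
rank(C) = 1 < n = 3, so the pair (A, B) is not completely controllable.

1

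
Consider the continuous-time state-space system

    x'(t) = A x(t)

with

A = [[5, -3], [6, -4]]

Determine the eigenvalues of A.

-1, 2

det(sI - A) = s^2 - (tr A)s + det A, with tr A = 5 + (-4) = 1 and det A = 5·(-4) - (-3)·6 = -20 - (-18) = -2.
So p(s) = det(sI - A) = s^2 - s - 2.
Factor s^2 - s - 2: two numbers with sum 1 and product -2 are 2 and -1, so s^2 - s - 2 = (s - 2)(s + 1).
Hence p(s) = (s - 2) (s + 1), with roots -1, 2.
At least one eigenvalue has non-negative real part, so the system is not asymptotically stable.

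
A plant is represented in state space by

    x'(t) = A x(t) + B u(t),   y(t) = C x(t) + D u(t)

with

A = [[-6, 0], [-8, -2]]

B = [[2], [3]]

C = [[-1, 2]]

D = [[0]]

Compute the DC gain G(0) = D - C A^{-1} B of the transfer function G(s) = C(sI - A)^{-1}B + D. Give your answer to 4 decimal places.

G(0) = C(-A)^{-1}B + D = -C A^{-1} B + D.
det A = 12, so A^{-1} = (1/12)·adj(A) = [[-1/6, 0], [2/3, -1/2]]
A^{-1} B = [-1/3, -1/6]^T
C A^{-1} B = 0
G(0) = D - C A^{-1} B = 0 - (0) = 0

0.0000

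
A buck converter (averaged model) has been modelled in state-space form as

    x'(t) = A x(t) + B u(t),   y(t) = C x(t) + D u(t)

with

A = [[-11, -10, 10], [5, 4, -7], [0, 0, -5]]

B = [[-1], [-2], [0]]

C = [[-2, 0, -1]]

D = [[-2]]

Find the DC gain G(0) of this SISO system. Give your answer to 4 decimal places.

G(0) = C(-A)^{-1}B + D = -C A^{-1} B + D.
det A = -30, so A^{-1} = (1/-30)·adj(A) = [[2/3, 5/3, -1], [-5/6, -11/6, 9/10], [0, 0, -1/5]]
A^{-1} B = [-4, 9/2, 0]^T
C A^{-1} B = 8
G(0) = D - C A^{-1} B = -2 - (8) = -10

-10.0000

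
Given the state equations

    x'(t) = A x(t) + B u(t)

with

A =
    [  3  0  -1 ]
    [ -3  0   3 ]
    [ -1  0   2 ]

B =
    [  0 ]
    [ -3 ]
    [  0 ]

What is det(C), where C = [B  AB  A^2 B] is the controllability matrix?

AB = [[0], [0], [0]]
A^2B = [[0], [0], [0]]
Controllability matrix C = [B  AB  A^2B] = [[0, 0, 0], [-3, 0, 0], [0, 0, 0]]
Expanding along the first row, det(C) = 0·(0·0 - 0·0) - 0·((-3)·0 - 0·0) + 0·((-3)·0 - 0·0) = 0·0 - 0·0 + 0·0 = 0
Since det(C) = 0, rank(C) < 3 and the system is not completely controllable.

0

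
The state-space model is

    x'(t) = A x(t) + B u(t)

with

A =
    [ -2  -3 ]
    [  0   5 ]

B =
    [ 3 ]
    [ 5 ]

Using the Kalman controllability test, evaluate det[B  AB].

180

AB = [[-21], [25]]
Controllability matrix C = [B  AB] = [[3, -21], [5, 25]]
det(C) = 3·25 - (-21)·5 = 75 - (-105) = 180
Since det(C) ≠ 0, rank(C) = 2 and the system is completely controllable.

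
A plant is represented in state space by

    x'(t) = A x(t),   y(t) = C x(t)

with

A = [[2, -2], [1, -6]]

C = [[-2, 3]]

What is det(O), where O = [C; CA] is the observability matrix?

31

CA = [[-1, -14]]
Observability matrix O = [C; CA] = [[-2, 3], [-1, -14]]
det(O) = (-2)·(-14) - 3·(-1) = 28 - (-3) = 31
Since det(O) ≠ 0, rank(O) = 2 and the system is completely observable.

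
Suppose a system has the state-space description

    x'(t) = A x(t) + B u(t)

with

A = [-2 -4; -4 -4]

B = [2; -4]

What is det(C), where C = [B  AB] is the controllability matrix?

64

AB = [[12], [8]]
Controllability matrix C = [B  AB] = [[2, 12], [-4, 8]]
det(C) = 2·8 - 12·(-4) = 16 - (-48) = 64
Since det(C) ≠ 0, rank(C) = 2 and the system is completely controllable.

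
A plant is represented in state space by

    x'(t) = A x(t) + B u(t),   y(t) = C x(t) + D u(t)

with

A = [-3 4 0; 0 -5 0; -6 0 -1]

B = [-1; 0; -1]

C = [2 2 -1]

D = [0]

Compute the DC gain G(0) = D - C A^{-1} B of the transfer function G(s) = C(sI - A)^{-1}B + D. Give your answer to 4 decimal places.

G(0) = C(-A)^{-1}B + D = -C A^{-1} B + D.
det A = -15, so A^{-1} = (1/-15)·adj(A) = [[-1/3, -4/15, 0], [0, -1/5, 0], [2, 8/5, -1]]
A^{-1} B = [1/3, 0, -1]^T
C A^{-1} B = 5/3
G(0) = D - C A^{-1} B = 0 - (5/3) = -5/3 ≈ -1.6667

-1.6667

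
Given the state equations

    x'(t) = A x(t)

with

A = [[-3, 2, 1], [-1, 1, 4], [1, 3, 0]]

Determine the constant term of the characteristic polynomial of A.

Expand det(sI - A) for the 3×3 matrix.
p(s) = s^3 + 2s^2 - 14s - 40.
(Check: constant term = det(-A) = (-1)^3 det A = -40; coefficient of s^2 = -tr A = 2.)
The constant term is -40.

-40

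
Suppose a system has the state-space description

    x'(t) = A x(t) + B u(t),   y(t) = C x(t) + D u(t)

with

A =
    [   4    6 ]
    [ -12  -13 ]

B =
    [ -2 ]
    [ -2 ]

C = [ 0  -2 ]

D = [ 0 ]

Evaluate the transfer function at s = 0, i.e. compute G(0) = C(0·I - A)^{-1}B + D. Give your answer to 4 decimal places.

-3.2000

G(0) = C(-A)^{-1}B + D = -C A^{-1} B + D.
det A = 20, so A^{-1} = (1/20)·adj(A) = [[-13/20, -3/10], [3/5, 1/5]]
A^{-1} B = [19/10, -8/5]^T
C A^{-1} B = 16/5
G(0) = D - C A^{-1} B = 0 - (16/5) = -16/5 ≈ -3.2000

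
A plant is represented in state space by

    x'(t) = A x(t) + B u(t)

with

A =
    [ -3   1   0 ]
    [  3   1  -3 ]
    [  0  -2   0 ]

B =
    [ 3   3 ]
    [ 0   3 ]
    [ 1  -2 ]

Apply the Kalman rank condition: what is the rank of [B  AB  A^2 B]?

AB = [[-9, -6], [6, 18], [0, -6]]
A^2B = [[33, 36], [-21, 18], [-12, -36]]
Controllability matrix C = [B  AB  A^2B] = [[3, 3, -9, -6, 33, 36], [0, 3, 6, 18, -21, 18], [1, -2, 0, -6, -12, -36]]
Take the 3×3 submatrix of C formed by columns 1, 2, 3: [[3, 3, -9], [0, 3, 6], [1, -2, 0]]. Its determinant is 3·(3·0 - 6·(-2)) - 3·(0·0 - 6·1) + (-9)·(0·(-2) - 3·1) = 3·12 - 3·(-6) + (-9)·(-3) = 81 ≠ 0.
So rank(C) ≥ 3; since C has 3 rows, rank(C) = 3.
rank(C) = 3 = n, so the pair (A, B) is completely controllable.

3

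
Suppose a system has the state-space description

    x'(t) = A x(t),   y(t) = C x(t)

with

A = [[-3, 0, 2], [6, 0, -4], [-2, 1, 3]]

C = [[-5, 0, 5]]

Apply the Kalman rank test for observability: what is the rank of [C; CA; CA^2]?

2

CA = [[5, 5, 5]]
CA^2 = [[5, 5, 5]]
Observability matrix O = [C; CA; CA^2] = [[-5, 0, 5], [5, 5, 5], [5, 5, 5]]
The columns c1, c2, c3 of O are linearly dependent: c1 - 2·c2 + c3 = 0 (check each entry), so rank(O) ≤ 2.
The 2×2 minor from rows 1, 2, columns 1, 2 is (-5)·5 - 0·5 = -25 - 0 = -25 ≠ 0, so rank(O) = 2.
rank(O) = 2 < n = 3, so the pair (A, C) is not completely observable.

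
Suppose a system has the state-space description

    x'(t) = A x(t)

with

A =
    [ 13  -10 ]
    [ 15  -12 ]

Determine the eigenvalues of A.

det(sI - A) = s^2 - (tr A)s + det A, with tr A = 13 + (-12) = 1 and det A = 13·(-12) - (-10)·15 = -156 - (-150) = -6.
So p(s) = det(sI - A) = s^2 - s - 6.
Factor s^2 - s - 6: two numbers with sum 1 and product -6 are 3 and -2, so s^2 - s - 6 = (s - 3)(s + 2).
Hence p(s) = (s - 3) (s + 2), with roots -2, 3.
At least one eigenvalue has non-negative real part, so the system is not asymptotically stable.

-2, 3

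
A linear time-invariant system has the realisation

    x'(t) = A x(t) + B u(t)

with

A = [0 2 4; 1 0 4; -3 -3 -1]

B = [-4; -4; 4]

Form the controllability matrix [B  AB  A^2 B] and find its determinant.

AB = [[8], [12], [20]]
A^2B = [[104], [88], [-80]]
Controllability matrix C = [B  AB  A^2B] = [[-4, 8, 104], [-4, 12, 88], [4, 20, -80]]
Expanding along the first row, det(C) = (-4)·(12·(-80) - 88·20) - 8·((-4)·(-80) - 88·4) + 104·((-4)·20 - 12·4) = (-4)·(-2720) - 8·(-32) + 104·(-128) = -2176
Since det(C) ≠ 0, rank(C) = 3 and the system is completely controllable.

-2176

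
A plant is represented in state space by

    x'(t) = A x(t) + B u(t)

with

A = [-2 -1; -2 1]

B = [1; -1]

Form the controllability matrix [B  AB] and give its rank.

AB = [[-1], [-3]]
Controllability matrix C = [B  AB] = [[1, -1], [-1, -3]]
det(C) = 1·(-3) - (-1)·(-1) = -3 - 1 = -4 ≠ 0, so rank(C) = 2.
rank(C) = 2 = n, so the pair (A, B) is completely controllable.

2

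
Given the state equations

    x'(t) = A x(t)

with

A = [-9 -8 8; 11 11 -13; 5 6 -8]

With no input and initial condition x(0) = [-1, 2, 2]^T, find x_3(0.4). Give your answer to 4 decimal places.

det(sI - A) = s^3 - (tr A)s^2 + (M11 + M22 + M33)s - det A, where Mii is the 2×2 principal minor of A obtained by deleting row i and column i.
tr A = (-9) + 11 + (-8) = -6; M11 = 11·(-8) - (-13)·6 = -88 - (-78) = -10; M22 = (-9)·(-8) - 8·5 = 72 - 40 = 32; M33 = (-9)·11 - (-8)·11 = -99 - (-88) = -11; sum of minors = 11.
det A = (-9)·(11·(-8) - (-13)·6) - (-8)·(11·(-8) - (-13)·5) + 8·(11·6 - 11·5) = (-9)·(-10) - (-8)·(-23) + 8·11 = -6.
So p(s) = det(sI - A) = s^3 + 6s^2 + 11s + 6.
Rational-root test: any integer root divides 6. Testing small divisors, s = -1 works: p(-1) = -1 + 6 + (-11) + 6 = 0, so (s + 1) is a factor.
Dividing, p(s) = (s + 1)(s^2 + 5s + 6).
Factor s^2 + 5s + 6: two numbers with sum -5 and product 6 are -2 and -3, so s^2 + 5s + 6 = (s + 2)(s + 3).
Hence p(s) = (s + 1) (s + 2) (s + 3), with roots -3, -2, -1.
The eigenvalues -3, -2, -1 are distinct and real, so A is diagonalisable and x(t) = e^{At} x(0) = V diag(e^{λ_i t}) V^{-1} x(0), where the columns of V are the eigenvectors.
λ = -3: A - (-3)I = [[-6, -8, 8], [11, 14, -13], [5, 6, -5]]. v must be orthogonal to every row; (row 1) × (row 2) = [-8, 10, 4], so take v_1 = [4, -5, -2]^T.
λ = -2: A - (-2)I = [[-7, -8, 8], [11, 13, -13], [5, 6, -6]]. v must be orthogonal to every row; (row 1) × (row 2) = [0, -3, -3], so take v_2 = [0, 1, 1]^T.
λ = -1: A - (-1)I = [[-8, -8, 8], [11, 12, -13], [5, 6, -7]]. v must be orthogonal to every row; (row 1) × (row 2) = [8, -16, -8], so take v_3 = [-1, 2, 1]^T.
V = [v_1 v_2 v_3] = [[4, 0, -1], [-5, 1, 2], [-2, 1, 1]] has det V = -1, so V^{-1} = adj(V)/det V = [[1, 1, -1], [-1, -2, 3], [3, 4, -4]].
Modal coordinates z(0) = V^{-1} x(0): 1·(-1) + 1·2 + (-1)·2 = -1; (-1)·(-1) + (-2)·2 + 3·2 = 3; 3·(-1) + 4·2 + (-4)·2 = -3; so z(0) = [-1, 3, -3]^T.
x_3(t) = Σ_i (v_i)_3 · z_i(0) · e^{λ_i t} (row 3 of V times the modal terms).
x_3(0.4) = (-2)·(-1)·e^{-3·0.4} + 1·3·e^{-2·0.4} + 1·(-3)·e^{-1·0.4} = 2·0.301194 + 3·0.449329 + (-3)·0.670320 = -0.0606.

-0.0606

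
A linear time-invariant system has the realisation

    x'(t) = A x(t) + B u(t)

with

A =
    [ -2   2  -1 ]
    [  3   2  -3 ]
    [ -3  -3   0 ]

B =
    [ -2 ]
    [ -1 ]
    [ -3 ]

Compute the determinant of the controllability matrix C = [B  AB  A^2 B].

AB = [[5], [1], [9]]
A^2B = [[-17], [-10], [-18]]
Controllability matrix C = [B  AB  A^2B] = [[-2, 5, -17], [-1, 1, -10], [-3, 9, -18]]
Expanding along the first row, det(C) = (-2)·(1·(-18) - (-10)·9) - 5·((-1)·(-18) - (-10)·(-3)) + (-17)·((-1)·9 - 1·(-3)) = (-2)·72 - 5·(-12) + (-17)·(-6) = 18
Since det(C) ≠ 0, rank(C) = 3 and the system is completely controllable.

18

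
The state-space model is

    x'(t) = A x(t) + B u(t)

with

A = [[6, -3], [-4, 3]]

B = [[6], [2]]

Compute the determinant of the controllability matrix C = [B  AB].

-168

AB = [[30], [-18]]
Controllability matrix C = [B  AB] = [[6, 30], [2, -18]]
det(C) = 6·(-18) - 30·2 = -108 - 60 = -168
Since det(C) ≠ 0, rank(C) = 2 and the system is completely controllable.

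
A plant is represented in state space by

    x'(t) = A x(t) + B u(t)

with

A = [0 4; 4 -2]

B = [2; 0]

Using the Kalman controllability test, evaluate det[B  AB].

16

AB = [[0], [8]]
Controllability matrix C = [B  AB] = [[2, 0], [0, 8]]
det(C) = 2·8 - 0·0 = 16 - 0 = 16
Since det(C) ≠ 0, rank(C) = 2 and the system is completely controllable.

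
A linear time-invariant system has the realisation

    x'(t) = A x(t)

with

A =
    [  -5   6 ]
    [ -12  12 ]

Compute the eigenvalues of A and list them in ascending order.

det(sI - A) = s^2 - (tr A)s + det A, with tr A = (-5) + 12 = 7 and det A = (-5)·12 - 6·(-12) = -60 - (-72) = 12.
So p(s) = det(sI - A) = s^2 - 7s + 12.
Factor s^2 - 7s + 12: two numbers with sum 7 and product 12 are 4 and 3, so s^2 - 7s + 12 = (s - 4)(s - 3).
Hence p(s) = (s - 4) (s - 3), with roots 3, 4.
At least one eigenvalue has non-negative real part, so the system is not asymptotically stable.

3, 4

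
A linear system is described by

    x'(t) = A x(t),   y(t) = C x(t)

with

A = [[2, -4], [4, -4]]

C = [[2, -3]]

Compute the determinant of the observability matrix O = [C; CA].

CA = [[-8, 4]]
Observability matrix O = [C; CA] = [[2, -3], [-8, 4]]
det(O) = 2·4 - (-3)·(-8) = 8 - 24 = -16
Since det(O) ≠ 0, rank(O) = 2 and the system is completely observable.

-16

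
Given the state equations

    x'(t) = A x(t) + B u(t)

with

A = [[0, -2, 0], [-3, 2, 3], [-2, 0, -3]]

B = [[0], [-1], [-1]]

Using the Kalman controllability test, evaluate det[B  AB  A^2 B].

AB = [[2], [-5], [3]]
A^2B = [[10], [-7], [-13]]
Controllability matrix C = [B  AB  A^2B] = [[0, 2, 10], [-1, -5, -7], [-1, 3, -13]]
Expanding along the first row, det(C) = 0·((-5)·(-13) - (-7)·3) - 2·((-1)·(-13) - (-7)·(-1)) + 10·((-1)·3 - (-5)·(-1)) = 0·86 - 2·6 + 10·(-8) = -92
Since det(C) ≠ 0, rank(C) = 3 and the system is completely controllable.

-92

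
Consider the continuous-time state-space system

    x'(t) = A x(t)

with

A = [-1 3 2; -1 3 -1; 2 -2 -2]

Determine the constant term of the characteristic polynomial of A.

12

Expand det(sI - A) for the 3×3 matrix.
p(s) = s^3 - 10s + 12.
(Check: constant term = det(-A) = (-1)^3 det A = 12; coefficient of s^2 = -tr A = 0.)
The constant term is 12.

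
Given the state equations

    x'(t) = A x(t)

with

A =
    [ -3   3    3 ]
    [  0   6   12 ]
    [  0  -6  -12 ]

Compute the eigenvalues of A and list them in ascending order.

-6, -3, 0

det(sI - A) = s^3 - (tr A)s^2 + (M11 + M22 + M33)s - det A, where Mii is the 2×2 principal minor of A obtained by deleting row i and column i.
tr A = (-3) + 6 + (-12) = -9; M11 = 6·(-12) - 12·(-6) = -72 - (-72) = 0; M22 = (-3)·(-12) - 3·0 = 36 - 0 = 36; M33 = (-3)·6 - 3·0 = -18 - 0 = -18; sum of minors = 18.
det A = (-3)·(6·(-12) - 12·(-6)) - 3·(0·(-12) - 12·0) + 3·(0·(-6) - 6·0) = (-3)·0 - 3·0 + 3·0 = 0.
So p(s) = det(sI - A) = s^3 + 9s^2 + 18s.
The constant term is 0, so p(s) = s(s^2 + 9s + 18).
Factor s^2 + 9s + 18: two numbers with sum -9 and product 18 are -3 and -6, so s^2 + 9s + 18 = (s + 3)(s + 6).
Hence p(s) = s (s + 3) (s + 6), with roots -6, -3, 0.
At least one eigenvalue has non-negative real part, so the system is not asymptotically stable.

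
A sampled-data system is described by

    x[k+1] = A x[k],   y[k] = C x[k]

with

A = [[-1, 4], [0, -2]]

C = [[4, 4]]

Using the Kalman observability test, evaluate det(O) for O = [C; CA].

CA = [[-4, 8]]
Observability matrix O = [C; CA] = [[4, 4], [-4, 8]]
det(O) = 4·8 - 4·(-4) = 32 - (-16) = 48
Since det(O) ≠ 0, rank(O) = 2 and the system is completely observable.

48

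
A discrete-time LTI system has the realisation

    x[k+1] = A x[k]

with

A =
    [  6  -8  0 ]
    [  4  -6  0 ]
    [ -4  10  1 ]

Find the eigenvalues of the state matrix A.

-2, 1, 2

det(zI - A) = z^3 - (tr A)z^2 + (M11 + M22 + M33)z - det A, where Mii is the 2×2 principal minor of A obtained by deleting row i and column i.
tr A = 6 + (-6) + 1 = 1; M11 = (-6)·1 - 0·10 = -6 - 0 = -6; M22 = 6·1 - 0·(-4) = 6 - 0 = 6; M33 = 6·(-6) - (-8)·4 = -36 - (-32) = -4; sum of minors = -4.
det A = 6·((-6)·1 - 0·10) - (-8)·(4·1 - 0·(-4)) + 0·(4·10 - (-6)·(-4)) = 6·(-6) - (-8)·4 + 0·16 = -4.
So p(z) = det(zI - A) = z^3 - z^2 - 4z + 4.
Rational-root test: any integer root divides 4. Testing small divisors, z = 1 works: p(1) = 1 + (-1) + (-4) + 4 = 0, so (z - 1) is a factor.
Dividing, p(z) = (z - 1)(z^2 - 4).
Factor z^2 - 4: two numbers with sum 0 and product -4 are 2 and -2, so z^2 - 4 = (z - 2)(z + 2).
Hence p(z) = (z - 2) (z - 1) (z + 2), with roots -2, 1, 2.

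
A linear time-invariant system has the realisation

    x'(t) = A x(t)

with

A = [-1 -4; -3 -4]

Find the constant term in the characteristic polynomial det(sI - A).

-8

For a 2×2 matrix, det(sI - A) = s^2 - (tr A)s + det A.
tr A = -5, det A = -8.
So p(s) = s^2 + 5s - 8.
The constant term is -8.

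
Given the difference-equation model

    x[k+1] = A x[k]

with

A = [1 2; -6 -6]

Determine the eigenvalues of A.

-3, -2

det(zI - A) = z^2 - (tr A)z + det A, with tr A = 1 + (-6) = -5 and det A = 1·(-6) - 2·(-6) = -6 - (-12) = 6.
So p(z) = det(zI - A) = z^2 + 5z + 6.
Factor z^2 + 5z + 6: two numbers with sum -5 and product 6 are -2 and -3, so z^2 + 5z + 6 = (z + 2)(z + 3).
Hence p(z) = (z + 2) (z + 3), with roots -3, -2.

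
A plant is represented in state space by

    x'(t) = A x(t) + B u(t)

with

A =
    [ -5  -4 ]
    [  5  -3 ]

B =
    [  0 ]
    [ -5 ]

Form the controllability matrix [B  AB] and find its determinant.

AB = [[20], [15]]
Controllability matrix C = [B  AB] = [[0, 20], [-5, 15]]
det(C) = 0·15 - 20·(-5) = 0 - (-100) = 100
Since det(C) ≠ 0, rank(C) = 2 and the system is completely controllable.

100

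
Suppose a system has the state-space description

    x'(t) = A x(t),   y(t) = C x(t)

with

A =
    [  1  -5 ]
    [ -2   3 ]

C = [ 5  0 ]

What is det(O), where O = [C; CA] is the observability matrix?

-125

CA = [[5, -25]]
Observability matrix O = [C; CA] = [[5, 0], [5, -25]]
det(O) = 5·(-25) - 0·5 = -125 - 0 = -125
Since det(O) ≠ 0, rank(O) = 2 and the system is completely observable.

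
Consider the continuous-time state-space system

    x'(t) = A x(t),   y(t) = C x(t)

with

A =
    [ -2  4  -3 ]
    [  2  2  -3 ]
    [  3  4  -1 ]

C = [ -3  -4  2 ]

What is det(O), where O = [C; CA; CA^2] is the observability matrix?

3380

CA = [[4, -12, 19]]
CA^2 = [[25, 68, 5]]
Observability matrix O = [C; CA; CA^2] = [[-3, -4, 2], [4, -12, 19], [25, 68, 5]]
Expanding along the first row, det(O) = (-3)·((-12)·5 - 19·68) - (-4)·(4·5 - 19·25) + 2·(4·68 - (-12)·25) = (-3)·(-1352) - (-4)·(-455) + 2·572 = 3380
Since det(O) ≠ 0, rank(O) = 3 and the system is completely observable.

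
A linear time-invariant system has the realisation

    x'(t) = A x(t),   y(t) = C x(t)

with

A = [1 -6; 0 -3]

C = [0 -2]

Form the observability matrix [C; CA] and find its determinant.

0

CA = [[0, 6]]
Observability matrix O = [C; CA] = [[0, -2], [0, 6]]
det(O) = 0·6 - (-2)·0 = 0 - 0 = 0
Since det(O) = 0, rank(O) < 2 and the system is not completely observable.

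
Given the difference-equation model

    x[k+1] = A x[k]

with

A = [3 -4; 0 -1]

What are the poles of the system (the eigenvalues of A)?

det(zI - A) = z^2 - (tr A)z + det A, with tr A = 3 + (-1) = 2 and det A = 3·(-1) - (-4)·0 = -3 - 0 = -3.
So p(z) = det(zI - A) = z^2 - 2z - 3.
Factor z^2 - 2z - 3: two numbers with sum 2 and product -3 are 3 and -1, so z^2 - 2z - 3 = (z - 3)(z + 1).
Hence p(z) = (z - 3) (z + 1), with roots -1, 3.

-1, 3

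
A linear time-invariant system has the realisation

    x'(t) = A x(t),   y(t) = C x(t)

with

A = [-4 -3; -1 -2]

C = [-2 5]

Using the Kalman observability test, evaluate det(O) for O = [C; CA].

CA = [[3, -4]]
Observability matrix O = [C; CA] = [[-2, 5], [3, -4]]
det(O) = (-2)·(-4) - 5·3 = 8 - 15 = -7
Since det(O) ≠ 0, rank(O) = 2 and the system is completely observable.

-7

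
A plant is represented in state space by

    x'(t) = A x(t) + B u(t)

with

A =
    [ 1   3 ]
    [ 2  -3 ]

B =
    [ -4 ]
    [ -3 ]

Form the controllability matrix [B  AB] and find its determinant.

AB = [[-13], [1]]
Controllability matrix C = [B  AB] = [[-4, -13], [-3, 1]]
det(C) = (-4)·1 - (-13)·(-3) = -4 - 39 = -43
Since det(C) ≠ 0, rank(C) = 2 and the system is completely controllable.

-43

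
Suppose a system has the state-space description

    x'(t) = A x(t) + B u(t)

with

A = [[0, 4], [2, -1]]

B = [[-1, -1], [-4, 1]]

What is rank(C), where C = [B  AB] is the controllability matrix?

2

AB = [[-16, 4], [2, -3]]
Controllability matrix C = [B  AB] = [[-1, -1, -16, 4], [-4, 1, 2, -3]]
Take the 2×2 submatrix of C formed by columns 1, 2: [[-1, -1], [-4, 1]]. Its determinant is (-1)·1 - (-1)·(-4) = -1 - 4 = -5 ≠ 0.
So rank(C) ≥ 2; since C has 2 rows, rank(C) = 2.
rank(C) = 2 = n, so the pair (A, B) is completely controllable.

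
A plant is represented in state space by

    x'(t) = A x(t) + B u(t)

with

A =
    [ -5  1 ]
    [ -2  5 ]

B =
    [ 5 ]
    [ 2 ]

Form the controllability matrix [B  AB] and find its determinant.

46

AB = [[-23], [0]]
Controllability matrix C = [B  AB] = [[5, -23], [2, 0]]
det(C) = 5·0 - (-23)·2 = 0 - (-46) = 46
Since det(C) ≠ 0, rank(C) = 2 and the system is completely controllable.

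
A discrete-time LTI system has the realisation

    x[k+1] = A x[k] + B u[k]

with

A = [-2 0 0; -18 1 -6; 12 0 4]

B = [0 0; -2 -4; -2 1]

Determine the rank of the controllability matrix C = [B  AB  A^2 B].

AB = [[0, 0], [10, -10], [-8, 4]]
A^2B = [[0, 0], [58, -34], [-32, 16]]
Controllability matrix C = [B  AB  A^2B] = [[0, 0, 0, 0, 0, 0], [-2, -4, 10, -10, 58, -34], [-2, 1, -8, 4, -32, 16]]
Row 1 of C is identically zero, so rank(C) ≤ 2.
The 2×2 minor from rows 2, 3, columns 1, 2 is (-2)·1 - (-4)·(-2) = -2 - 8 = -10 ≠ 0, so rank(C) = 2.
rank(C) = 2 < n = 3, so the pair (A, B) is not completely controllable.

2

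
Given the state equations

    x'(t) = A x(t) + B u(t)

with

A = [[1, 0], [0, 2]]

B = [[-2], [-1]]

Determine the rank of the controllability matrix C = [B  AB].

AB = [[-2], [-2]]
Controllability matrix C = [B  AB] = [[-2, -2], [-1, -2]]
det(C) = (-2)·(-2) - (-2)·(-1) = 4 - 2 = 2 ≠ 0, so rank(C) = 2.
rank(C) = 2 = n, so the pair (A, B) is completely controllable.

2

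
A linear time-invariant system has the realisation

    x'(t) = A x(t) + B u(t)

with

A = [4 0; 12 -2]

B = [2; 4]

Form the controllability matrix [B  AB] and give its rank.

1

AB = [[8], [16]]
Controllability matrix C = [B  AB] = [[2, 8], [4, 16]]
Every column of C is a scalar multiple of column 1 = [2, 4] (multipliers 1, 4), so the columns span a one-dimensional space.
C ≠ 0, hence rank(C) = 1.
rank(C) = 1 < n = 2, so the pair (A, B) is not completely controllable.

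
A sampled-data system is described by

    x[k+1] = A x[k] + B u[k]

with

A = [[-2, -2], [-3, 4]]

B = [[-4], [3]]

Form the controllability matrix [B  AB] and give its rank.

2

AB = [[2], [24]]
Controllability matrix C = [B  AB] = [[-4, 2], [3, 24]]
det(C) = (-4)·24 - 2·3 = -96 - 6 = -102 ≠ 0, so rank(C) = 2.
rank(C) = 2 = n, so the pair (A, B) is completely controllable.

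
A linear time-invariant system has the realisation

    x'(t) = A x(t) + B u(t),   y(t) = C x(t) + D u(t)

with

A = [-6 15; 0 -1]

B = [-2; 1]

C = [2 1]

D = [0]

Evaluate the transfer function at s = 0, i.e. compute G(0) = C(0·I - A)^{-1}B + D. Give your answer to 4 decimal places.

G(0) = C(-A)^{-1}B + D = -C A^{-1} B + D.
det A = 6, so A^{-1} = (1/6)·adj(A) = [[-1/6, -5/2], [0, -1]]
A^{-1} B = [-13/6, -1]^T
C A^{-1} B = -16/3
G(0) = D - C A^{-1} B = 0 - (-16/3) = 16/3 ≈ 5.3333

5.3333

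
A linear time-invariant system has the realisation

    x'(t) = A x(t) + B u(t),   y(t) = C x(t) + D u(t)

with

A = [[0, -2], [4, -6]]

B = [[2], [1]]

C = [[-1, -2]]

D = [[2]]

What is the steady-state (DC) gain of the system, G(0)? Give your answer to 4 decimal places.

G(0) = C(-A)^{-1}B + D = -C A^{-1} B + D.
det A = 8, so A^{-1} = (1/8)·adj(A) = [[-3/4, 1/4], [-1/2, 0]]
A^{-1} B = [-5/4, -1]^T
C A^{-1} B = 13/4
G(0) = D - C A^{-1} B = 2 - (13/4) = -5/4 ≈ -1.2500

-1.2500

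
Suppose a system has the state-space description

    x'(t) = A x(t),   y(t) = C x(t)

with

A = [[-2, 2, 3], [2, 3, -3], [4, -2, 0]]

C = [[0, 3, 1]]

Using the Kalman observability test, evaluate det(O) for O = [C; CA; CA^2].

CA = [[10, 7, -9]]
CA^2 = [[-42, 59, 9]]
Observability matrix O = [C; CA; CA^2] = [[0, 3, 1], [10, 7, -9], [-42, 59, 9]]
Expanding along the first row, det(O) = 0·(7·9 - (-9)·59) - 3·(10·9 - (-9)·(-42)) + 1·(10·59 - 7·(-42)) = 0·594 - 3·(-288) + 1·884 = 1748
Since det(O) ≠ 0, rank(O) = 3 and the system is completely observable.

1748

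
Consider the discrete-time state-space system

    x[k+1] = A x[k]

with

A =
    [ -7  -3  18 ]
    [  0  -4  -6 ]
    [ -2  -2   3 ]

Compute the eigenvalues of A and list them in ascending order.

-4, -3, -1

det(zI - A) = z^3 - (tr A)z^2 + (M11 + M22 + M33)z - det A, where Mii is the 2×2 principal minor of A obtained by deleting row i and column i.
tr A = (-7) + (-4) + 3 = -8; M11 = (-4)·3 - (-6)·(-2) = -12 - 12 = -24; M22 = (-7)·3 - 18·(-2) = -21 - (-36) = 15; M33 = (-7)·(-4) - (-3)·0 = 28 - 0 = 28; sum of minors = 19.
det A = (-7)·((-4)·3 - (-6)·(-2)) - (-3)·(0·3 - (-6)·(-2)) + 18·(0·(-2) - (-4)·(-2)) = (-7)·(-24) - (-3)·(-12) + 18·(-8) = -12.
So p(z) = det(zI - A) = z^3 + 8z^2 + 19z + 12.
Rational-root test: any integer root divides 12. Testing small divisors, z = -1 works: p(-1) = -1 + 8 + (-19) + 12 = 0, so (z + 1) is a factor.
Dividing, p(z) = (z + 1)(z^2 + 7z + 12).
Factor z^2 + 7z + 12: two numbers with sum -7 and product 12 are -3 and -4, so z^2 + 7z + 12 = (z + 3)(z + 4).
Hence p(z) = (z + 1) (z + 3) (z + 4), with roots -4, -3, -1.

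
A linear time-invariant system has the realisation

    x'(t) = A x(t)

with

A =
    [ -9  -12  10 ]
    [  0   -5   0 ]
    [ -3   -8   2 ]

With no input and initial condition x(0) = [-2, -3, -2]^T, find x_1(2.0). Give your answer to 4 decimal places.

0.0439

det(sI - A) = s^3 - (tr A)s^2 + (M11 + M22 + M33)s - det A, where Mii is the 2×2 principal minor of A obtained by deleting row i and column i.
tr A = (-9) + (-5) + 2 = -12; M11 = (-5)·2 - 0·(-8) = -10 - 0 = -10; M22 = (-9)·2 - 10·(-3) = -18 - (-30) = 12; M33 = (-9)·(-5) - (-12)·0 = 45 - 0 = 45; sum of minors = 47.
det A = (-9)·((-5)·2 - 0·(-8)) - (-12)·(0·2 - 0·(-3)) + 10·(0·(-8) - (-5)·(-3)) = (-9)·(-10) - (-12)·0 + 10·(-15) = -60.
So p(s) = det(sI - A) = s^3 + 12s^2 + 47s + 60.
Rational-root test: any integer root divides 60. Testing small divisors, s = -3 works: p(-3) = -27 + 108 + (-141) + 60 = 0, so (s + 3) is a factor.
Dividing, p(s) = (s + 3)(s^2 + 9s + 20).
Factor s^2 + 9s + 20: two numbers with sum -9 and product 20 are -4 and -5, so s^2 + 9s + 20 = (s + 4)(s + 5).
Hence p(s) = (s + 3) (s + 4) (s + 5), with roots -5, -4, -3.
The eigenvalues -5, -4, -3 are distinct and real, so A is diagonalisable and x(t) = e^{At} x(0) = V diag(e^{λ_i t}) V^{-1} x(0), where the columns of V are the eigenvectors.
λ = -5: A - (-5)I = [[-4, -12, 10], [0, 0, 0], [-3, -8, 7]]. v must be orthogonal to every row; (row 1) × (row 3) = [-4, -2, -4], so take v_1 = [2, 1, 2]^T.
λ = -4: A - (-4)I = [[-5, -12, 10], [0, -1, 0], [-3, -8, 6]]. v must be orthogonal to every row; (row 1) × (row 2) = [10, 0, 5], so take v_2 = [2, 0, 1]^T.
λ = -3: A - (-3)I = [[-6, -12, 10], [0, -2, 0], [-3, -8, 5]]. v must be orthogonal to every row; (row 1) × (row 2) = [20, 0, 12], so take v_3 = [5, 0, 3]^T.
V = [v_1 v_2 v_3] = [[2, 2, 5], [1, 0, 0], [2, 1, 3]] has det V = -1, so V^{-1} = adj(V)/det V = [[0, 1, 0], [3, 4, -5], [-1, -2, 2]].
Modal coordinates z(0) = V^{-1} x(0): 0·(-2) + 1·(-3) + 0·(-2) = -3; 3·(-2) + 4·(-3) + (-5)·(-2) = -8; (-1)·(-2) + (-2)·(-3) + 2·(-2) = 4; so z(0) = [-3, -8, 4]^T.
x_1(t) = Σ_i (v_i)_1 · z_i(0) · e^{λ_i t} (row 1 of V times the modal terms).
x_1(2.0) = 2·(-3)·e^{-5·2.0} + 2·(-8)·e^{-4·2.0} + 5·4·e^{-3·2.0} = (-6)·0.000045 + (-16)·0.000335 + 20·0.002479 = 0.0439.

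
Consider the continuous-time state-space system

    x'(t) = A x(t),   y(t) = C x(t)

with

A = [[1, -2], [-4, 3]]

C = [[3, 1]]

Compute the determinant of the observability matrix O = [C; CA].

-8

CA = [[-1, -3]]
Observability matrix O = [C; CA] = [[3, 1], [-1, -3]]
det(O) = 3·(-3) - 1·(-1) = -9 - (-1) = -8
Since det(O) ≠ 0, rank(O) = 2 and the system is completely observable.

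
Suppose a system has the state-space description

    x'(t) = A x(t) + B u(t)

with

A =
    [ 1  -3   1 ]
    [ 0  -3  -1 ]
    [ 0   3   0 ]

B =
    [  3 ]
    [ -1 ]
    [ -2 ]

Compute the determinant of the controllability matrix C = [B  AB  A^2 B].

AB = [[4], [5], [-3]]
A^2B = [[-14], [-12], [15]]
Controllability matrix C = [B  AB  A^2B] = [[3, 4, -14], [-1, 5, -12], [-2, -3, 15]]
Expanding along the first row, det(C) = 3·(5·15 - (-12)·(-3)) - 4·((-1)·15 - (-12)·(-2)) + (-14)·((-1)·(-3) - 5·(-2)) = 3·39 - 4·(-39) + (-14)·13 = 91
Since det(C) ≠ 0, rank(C) = 3 and the system is completely controllable.

91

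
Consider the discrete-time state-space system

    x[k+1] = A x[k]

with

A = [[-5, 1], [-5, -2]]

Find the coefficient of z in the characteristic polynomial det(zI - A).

7

For a 2×2 matrix, det(zI - A) = z^2 - (tr A)z + det A.
tr A = -7, det A = 15.
So p(z) = z^2 + 7z + 15.
The coefficient of z is 7.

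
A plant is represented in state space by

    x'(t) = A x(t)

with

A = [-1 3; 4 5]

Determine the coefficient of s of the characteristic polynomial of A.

-4

For a 2×2 matrix, det(sI - A) = s^2 - (tr A)s + det A.
tr A = 4, det A = -17.
So p(s) = s^2 - 4s - 17.
The coefficient of s is -4.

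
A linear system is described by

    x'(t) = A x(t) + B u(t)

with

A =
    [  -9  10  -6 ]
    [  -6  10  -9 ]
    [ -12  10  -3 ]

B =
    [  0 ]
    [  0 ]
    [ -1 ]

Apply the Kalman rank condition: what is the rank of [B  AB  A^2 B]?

AB = [[6], [9], [3]]
A^2B = [[18], [27], [9]]
Controllability matrix C = [B  AB  A^2B] = [[0, 6, 18], [0, 9, 27], [-1, 3, 9]]
The rows r1, r2, r3 of C are linearly dependent: -3·r1 + 2·r2 = 0 (check each entry), so rank(C) ≤ 2.
The 2×2 minor from rows 1, 3, columns 1, 2 is 0·3 - 6·(-1) = 0 - (-6) = 6 ≠ 0, so rank(C) = 2.
rank(C) = 2 < n = 3, so the pair (A, B) is not completely controllable.

2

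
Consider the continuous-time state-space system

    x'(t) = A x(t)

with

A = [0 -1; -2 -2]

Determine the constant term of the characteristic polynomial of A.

-2

For a 2×2 matrix, det(sI - A) = s^2 - (tr A)s + det A.
tr A = -2, det A = -2.
So p(s) = s^2 + 2s - 2.
The constant term is -2.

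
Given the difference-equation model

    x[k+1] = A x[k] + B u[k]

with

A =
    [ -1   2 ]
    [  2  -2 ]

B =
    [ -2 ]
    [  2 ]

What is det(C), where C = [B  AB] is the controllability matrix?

AB = [[6], [-8]]
Controllability matrix C = [B  AB] = [[-2, 6], [2, -8]]
det(C) = (-2)·(-8) - 6·2 = 16 - 12 = 4
Since det(C) ≠ 0, rank(C) = 2 and the system is completely controllable.

4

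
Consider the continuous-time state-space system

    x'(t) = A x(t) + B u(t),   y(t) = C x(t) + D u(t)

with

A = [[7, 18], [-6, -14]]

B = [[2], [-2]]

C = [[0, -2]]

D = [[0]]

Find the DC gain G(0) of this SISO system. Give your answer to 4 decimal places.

-0.4000

G(0) = C(-A)^{-1}B + D = -C A^{-1} B + D.
det A = 10, so A^{-1} = (1/10)·adj(A) = [[-7/5, -9/5], [3/5, 7/10]]
A^{-1} B = [4/5, -1/5]^T
C A^{-1} B = 2/5
G(0) = D - C A^{-1} B = 0 - (2/5) = -2/5 ≈ -0.4000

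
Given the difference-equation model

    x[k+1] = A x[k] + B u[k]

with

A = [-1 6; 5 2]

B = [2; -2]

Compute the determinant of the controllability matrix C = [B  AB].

AB = [[-14], [6]]
Controllability matrix C = [B  AB] = [[2, -14], [-2, 6]]
det(C) = 2·6 - (-14)·(-2) = 12 - 28 = -16
Since det(C) ≠ 0, rank(C) = 2 and the system is completely controllable.

-16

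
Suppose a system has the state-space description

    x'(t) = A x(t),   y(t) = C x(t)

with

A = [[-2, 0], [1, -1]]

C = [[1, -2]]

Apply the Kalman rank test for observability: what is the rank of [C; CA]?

2

CA = [[-4, 2]]
Observability matrix O = [C; CA] = [[1, -2], [-4, 2]]
det(O) = 1·2 - (-2)·(-4) = 2 - 8 = -6 ≠ 0, so rank(O) = 2.
rank(O) = 2 = n, so the pair (A, C) is completely observable.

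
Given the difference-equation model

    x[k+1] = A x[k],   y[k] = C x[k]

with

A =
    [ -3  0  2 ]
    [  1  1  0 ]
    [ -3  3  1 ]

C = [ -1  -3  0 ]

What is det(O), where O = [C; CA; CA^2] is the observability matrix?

30

CA = [[0, -3, -2]]
CA^2 = [[3, -9, -2]]
Observability matrix O = [C; CA; CA^2] = [[-1, -3, 0], [0, -3, -2], [3, -9, -2]]
Expanding along the first row, det(O) = (-1)·((-3)·(-2) - (-2)·(-9)) - (-3)·(0·(-2) - (-2)·3) + 0·(0·(-9) - (-3)·3) = (-1)·(-12) - (-3)·6 + 0·9 = 30
Since det(O) ≠ 0, rank(O) = 3 and the system is completely observable.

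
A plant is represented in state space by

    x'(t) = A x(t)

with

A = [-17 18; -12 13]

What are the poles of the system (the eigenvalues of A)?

-5, 1

det(sI - A) = s^2 - (tr A)s + det A, with tr A = (-17) + 13 = -4 and det A = (-17)·13 - 18·(-12) = -221 - (-216) = -5.
So p(s) = det(sI - A) = s^2 + 4s - 5.
Factor s^2 + 4s - 5: two numbers with sum -4 and product -5 are 1 and -5, so s^2 + 4s - 5 = (s - 1)(s + 5).
Hence p(s) = (s - 1) (s + 5), with roots -5, 1.
At least one eigenvalue has non-negative real part, so the system is not asymptotically stable.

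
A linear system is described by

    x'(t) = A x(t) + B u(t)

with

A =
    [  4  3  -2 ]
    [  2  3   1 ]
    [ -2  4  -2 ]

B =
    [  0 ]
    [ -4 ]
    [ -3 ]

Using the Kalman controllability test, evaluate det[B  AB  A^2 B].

AB = [[-6], [-15], [-10]]
A^2B = [[-49], [-67], [-28]]
Controllability matrix C = [B  AB  A^2B] = [[0, -6, -49], [-4, -15, -67], [-3, -10, -28]]
Expanding along the first row, det(C) = 0·((-15)·(-28) - (-67)·(-10)) - (-6)·((-4)·(-28) - (-67)·(-3)) + (-49)·((-4)·(-10) - (-15)·(-3)) = 0·(-250) - (-6)·(-89) + (-49)·(-5) = -289
Since det(C) ≠ 0, rank(C) = 3 and the system is completely controllable.

-289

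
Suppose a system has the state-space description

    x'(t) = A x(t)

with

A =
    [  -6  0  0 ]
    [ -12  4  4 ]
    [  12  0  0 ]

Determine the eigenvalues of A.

det(sI - A) = s^3 - (tr A)s^2 + (M11 + M22 + M33)s - det A, where Mii is the 2×2 principal minor of A obtained by deleting row i and column i.
tr A = (-6) + 4 + 0 = -2; M11 = 4·0 - 4·0 = 0 - 0 = 0; M22 = (-6)·0 - 0·12 = 0 - 0 = 0; M33 = (-6)·4 - 0·(-12) = -24 - 0 = -24; sum of minors = -24.
det A = (-6)·(4·0 - 4·0) - 0·((-12)·0 - 4·12) + 0·((-12)·0 - 4·12) = (-6)·0 - 0·(-48) + 0·(-48) = 0.
So p(s) = det(sI - A) = s^3 + 2s^2 - 24s.
The constant term is 0, so p(s) = s(s^2 + 2s - 24).
Factor s^2 + 2s - 24: two numbers with sum -2 and product -24 are 4 and -6, so s^2 + 2s - 24 = (s - 4)(s + 6).
Hence p(s) = s (s - 4) (s + 6), with roots -6, 0, 4.
At least one eigenvalue has non-negative real part, so the system is not asymptotically stable.

-6, 0, 4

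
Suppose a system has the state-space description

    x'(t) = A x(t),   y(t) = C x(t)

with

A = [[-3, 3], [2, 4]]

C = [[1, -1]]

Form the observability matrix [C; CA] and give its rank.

CA = [[-5, -1]]
Observability matrix O = [C; CA] = [[1, -1], [-5, -1]]
det(O) = 1·(-1) - (-1)·(-5) = -1 - 5 = -6 ≠ 0, so rank(O) = 2.
rank(O) = 2 = n, so the pair (A, C) is completely observable.

2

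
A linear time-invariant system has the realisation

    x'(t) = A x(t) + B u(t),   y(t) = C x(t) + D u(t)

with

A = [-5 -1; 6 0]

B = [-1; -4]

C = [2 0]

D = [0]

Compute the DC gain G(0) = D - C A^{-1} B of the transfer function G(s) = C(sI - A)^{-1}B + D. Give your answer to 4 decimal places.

G(0) = C(-A)^{-1}B + D = -C A^{-1} B + D.
det A = 6, so A^{-1} = (1/6)·adj(A) = [[0, 1/6], [-1, -5/6]]
A^{-1} B = [-2/3, 13/3]^T
C A^{-1} B = -4/3
G(0) = D - C A^{-1} B = 0 - (-4/3) = 4/3 ≈ 1.3333

1.3333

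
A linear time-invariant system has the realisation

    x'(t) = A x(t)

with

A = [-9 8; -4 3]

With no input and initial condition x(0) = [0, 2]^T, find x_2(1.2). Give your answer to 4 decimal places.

1.1998

det(sI - A) = s^2 - (tr A)s + det A, with tr A = (-9) + 3 = -6 and det A = (-9)·3 - 8·(-4) = -27 - (-32) = 5.
So p(s) = det(sI - A) = s^2 + 6s + 5.
Factor s^2 + 6s + 5: two numbers with sum -6 and product 5 are -1 and -5, so s^2 + 6s + 5 = (s + 1)(s + 5).
Hence p(s) = (s + 1) (s + 5), with roots -5, -1.
The eigenvalues -5, -1 are distinct and real, so A is diagonalisable and x(t) = e^{At} x(0) = V diag(e^{λ_i t}) V^{-1} x(0), where the columns of V are the eigenvectors.
λ = -5: A - (-5)I = [[-4, 8], [-4, 8]]. Row 1 gives (-4)·v1 + 8·v2 = 0, so take v_1 = [2, 1]^T.
λ = -1: A - (-1)I = [[-8, 8], [-4, 4]]. Row 1 gives (-8)·v1 + 8·v2 = 0, so take v_2 = [1, 1]^T.
V = [v_1 v_2] = [[2, 1], [1, 1]] has det V = 1, so V^{-1} = adj(V)/det V = [[1, -1], [-1, 2]].
Modal coordinates z(0) = V^{-1} x(0): 1·0 + (-1)·2 = -2; (-1)·0 + 2·2 = 4; so z(0) = [-2, 4]^T.
x_2(t) = Σ_i (v_i)_2 · z_i(0) · e^{λ_i t} (row 2 of V times the modal terms).
x_2(1.2) = 1·(-2)·e^{-5·1.2} + 1·4·e^{-1·1.2} = (-2)·0.002479 + 4·0.301194 = 1.1998.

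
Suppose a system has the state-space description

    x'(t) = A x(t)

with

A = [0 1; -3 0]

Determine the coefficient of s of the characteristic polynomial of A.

0

For a 2×2 matrix, det(sI - A) = s^2 - (tr A)s + det A.
tr A = 0, det A = 3.
So p(s) = s^2 + 3.
The coefficient of s is 0.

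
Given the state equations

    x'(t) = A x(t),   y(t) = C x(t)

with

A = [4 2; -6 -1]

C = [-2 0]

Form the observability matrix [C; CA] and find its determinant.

CA = [[-8, -4]]
Observability matrix O = [C; CA] = [[-2, 0], [-8, -4]]
det(O) = (-2)·(-4) - 0·(-8) = 8 - 0 = 8
Since det(O) ≠ 0, rank(O) = 2 and the system is completely observable.

8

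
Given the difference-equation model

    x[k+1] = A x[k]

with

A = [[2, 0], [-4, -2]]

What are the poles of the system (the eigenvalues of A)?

det(zI - A) = z^2 - (tr A)z + det A, with tr A = 2 + (-2) = 0 and det A = 2·(-2) - 0·(-4) = -4 - 0 = -4.
So p(z) = det(zI - A) = z^2 - 4.
Factor z^2 - 4: two numbers with sum 0 and product -4 are 2 and -2, so z^2 - 4 = (z - 2)(z + 2).
Hence p(z) = (z - 2) (z + 2), with roots -2, 2.

-2, 2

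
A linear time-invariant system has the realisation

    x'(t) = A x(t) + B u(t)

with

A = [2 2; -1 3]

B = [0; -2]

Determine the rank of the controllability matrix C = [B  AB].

AB = [[-4], [-6]]
Controllability matrix C = [B  AB] = [[0, -4], [-2, -6]]
det(C) = 0·(-6) - (-4)·(-2) = 0 - 8 = -8 ≠ 0, so rank(C) = 2.
rank(C) = 2 = n, so the pair (A, B) is completely controllable.

2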